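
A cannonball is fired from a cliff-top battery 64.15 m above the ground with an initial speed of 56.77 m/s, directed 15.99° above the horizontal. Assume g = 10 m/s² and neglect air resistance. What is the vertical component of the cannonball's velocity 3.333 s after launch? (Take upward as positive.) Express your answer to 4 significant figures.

-17.69 m/s

Initial vertical component: v_y0 = 56.77 sin 15.99° = 15.638 m/s.
v_y(t) = v_y0 − g t = 15.638 − 10 × 3.333 = -17.69 m/s.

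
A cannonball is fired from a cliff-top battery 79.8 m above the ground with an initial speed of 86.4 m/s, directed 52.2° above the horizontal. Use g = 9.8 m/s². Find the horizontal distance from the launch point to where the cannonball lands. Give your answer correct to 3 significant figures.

Components: v_x = 86.4 cos 52.2° = 52.96 m/s, v_y = 86.4 sin 52.2° = 68.27 m/s.
Vertical: 0 = 79.8 + 68.27 t − ½(9.8) t² ⇒ 4.900 t² − 68.27 t − 79.8 = 0.
t = [68.27 + √(4661 + 1564)] / 9.800 = 15.02 s.
Horizontal: R = v_x · t = 52.96 × 15.02 = 795 m.

795 m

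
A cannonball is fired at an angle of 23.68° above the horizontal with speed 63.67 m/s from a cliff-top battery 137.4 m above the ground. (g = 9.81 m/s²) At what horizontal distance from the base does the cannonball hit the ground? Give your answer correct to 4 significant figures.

Components: v_x = 63.67 cos 23.68° = 58.309 m/s, v_y = 63.67 sin 23.68° = 25.572 m/s.
Vertical: 0 = 137.4 + 25.572 t − ½(9.81) t² ⇒ 4.905 t² − 25.572 t − 137.4 = 0.
t = [25.572 + √(653.93 + 2695.8)] / 9.810 = 8.5065 s.
Horizontal: R = v_x · t = 58.309 × 8.5065 = 496.0 m.

496.0 m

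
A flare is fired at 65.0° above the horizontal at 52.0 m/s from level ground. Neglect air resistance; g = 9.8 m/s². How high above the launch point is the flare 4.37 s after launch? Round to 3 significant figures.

v_y0 = 52.0 sin 65.0° = 47.13 m/s.
y(t) = v_y0 t − ½ g t² = 47.13×4.37 − 4.900×4.37² = 112 m.

112 m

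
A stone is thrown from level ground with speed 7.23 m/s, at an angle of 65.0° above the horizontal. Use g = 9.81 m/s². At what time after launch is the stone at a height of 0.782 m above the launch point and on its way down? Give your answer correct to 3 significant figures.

v_y0 = 7.23 sin 65.0° = 6.553 m/s.
Set y = v_y0 t − ½ g t² = 0.782: 4.905 t² − 6.553 t + 0.782 = 0.
t = [6.553 ± √(42.94 − 15.34)] / 9.81 = (6.553 ± 5.254) / 9.81, giving t = 0.132 s or t = 1.20 s.
On the way down corresponds to the larger root: t = 1.20 s.

1.20 s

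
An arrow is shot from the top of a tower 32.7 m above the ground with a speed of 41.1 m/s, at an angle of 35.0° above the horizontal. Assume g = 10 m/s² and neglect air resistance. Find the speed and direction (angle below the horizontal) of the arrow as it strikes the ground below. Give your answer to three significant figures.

48.4 m/s at 45.9° below the horizontal

v_x = 41.1 cos 35.0° = 33.67 m/s (constant).
|v_y| at impact = √((23.57)² + 2×10×32.7) = 34.78 m/s.
Speed = √(33.67² + 34.78²) = 48.4 m/s; angle = arctan(34.78/33.67) = 45.9° below horizontal.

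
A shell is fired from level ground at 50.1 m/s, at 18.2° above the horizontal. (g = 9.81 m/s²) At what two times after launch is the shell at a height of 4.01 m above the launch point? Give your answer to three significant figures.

v_y0 = 50.1 sin 18.2° = 15.65 m/s.
Set y = v_y0 t − ½ g t² = 4.01: 4.905 t² − 15.65 t + 4.01 = 0.
t = [15.65 ± √(244.9 − 78.68)] / 9.81 = (15.65 ± 12.89) / 9.81, giving t = 0.281 s or t = 2.91 s.
So the shell is at 4.01 m at t = 0.281 s (rising) and t = 2.91 s (falling).

0.281 s and 2.91 s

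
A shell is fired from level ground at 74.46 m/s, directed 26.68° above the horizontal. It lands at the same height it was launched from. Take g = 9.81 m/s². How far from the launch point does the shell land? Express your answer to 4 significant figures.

453.5 m

For level ground, R = v₀² sin(2θ) / g.
sin(2 × 26.68°) = sin 53.360° = 0.8024.
R = (74.46)² × 0.8024 / 9.81 = 453.5 m.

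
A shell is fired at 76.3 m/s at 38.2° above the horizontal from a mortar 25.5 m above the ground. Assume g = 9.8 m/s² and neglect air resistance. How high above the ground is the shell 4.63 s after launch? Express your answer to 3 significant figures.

139 m

v_y0 = 76.3 sin 38.2° = 47.18 m/s.
y(t) = 25.5 + v_y0 t − ½ g t² = 25.5 + 47.18×4.63 − ½×9.8×4.63² = 139 m.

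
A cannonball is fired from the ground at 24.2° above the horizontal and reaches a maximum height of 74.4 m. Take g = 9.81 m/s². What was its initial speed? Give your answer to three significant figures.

At maximum height v_y = 0, so (v₀ sin θ)² = 2 g H.
v₀ sin 24.2° = √(2 × 9.81 × 74.4) = 38.21 m/s.
v₀ = 38.21 / sin 24.2° = 38.21 / 0.4099 = 93.2 m/s.

93.2 m/s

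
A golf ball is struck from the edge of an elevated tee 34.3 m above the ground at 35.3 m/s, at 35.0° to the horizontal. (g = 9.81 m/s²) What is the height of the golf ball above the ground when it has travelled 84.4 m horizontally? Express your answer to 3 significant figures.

51.6 m

v_x = 35.3 cos 35.0° = 28.92 m/s, v_y0 = 35.3 sin 35.0° = 20.25 m/s.
Time to reach x = 84.4 m: t = x / v_x = 84.4 / 28.92 = 2.918 s.
y = 34.3 + v_y0 t − ½ g t² = 34.3 + 20.25×2.918 − 4.905×2.918² = 51.6 m.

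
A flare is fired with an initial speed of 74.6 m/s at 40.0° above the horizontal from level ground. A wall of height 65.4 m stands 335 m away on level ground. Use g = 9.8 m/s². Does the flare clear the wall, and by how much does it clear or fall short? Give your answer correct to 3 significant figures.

Yes — it clears the wall by 47.3 m.

v_x = 74.6 cos 40.0° = 57.15 m/s; v_y0 = 74.6 sin 40.0° = 47.95 m/s.
Time to reach the wall: t = 335 / 57.15 = 5.862 s.
Height at that point: y = 47.95×5.862 − 4.900×5.862² = 112.7 m.
That is 112.7 − 65.4 = 47.3 m above the top of the wall, so the flare clears it.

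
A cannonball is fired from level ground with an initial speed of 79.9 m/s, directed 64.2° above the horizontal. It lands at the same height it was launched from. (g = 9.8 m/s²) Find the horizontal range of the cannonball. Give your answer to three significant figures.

For level ground, R = v₀² sin(2θ) / g.
sin(2 × 64.2°) = sin 128.4° = 0.7837.
R = (79.9)² × 0.7837 / 9.8 = 511 m.

511 m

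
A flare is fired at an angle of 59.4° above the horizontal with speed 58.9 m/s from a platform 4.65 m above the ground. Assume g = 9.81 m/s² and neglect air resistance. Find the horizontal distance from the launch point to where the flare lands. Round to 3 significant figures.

313 m

Components: v_x = 58.9 cos 59.4° = 29.98 m/s, v_y = 58.9 sin 59.4° = 50.70 m/s.
Vertical: 0 = 4.65 + 50.70 t − ½(9.81) t² ⇒ 4.905 t² − 50.70 t − 4.65 = 0.
t = [50.70 + √(2570 + 91.23)] / 9.810 = 10.43 s.
Horizontal: R = v_x · t = 29.98 × 10.43 = 313 m.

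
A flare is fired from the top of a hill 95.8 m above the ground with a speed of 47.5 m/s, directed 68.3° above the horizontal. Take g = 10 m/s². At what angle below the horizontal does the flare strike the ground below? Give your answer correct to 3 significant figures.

v_x = 47.5 cos 68.3° = 17.56 m/s.
At impact |v_y| = √(v_y0² + 2 g h) = √(44.13² + 2×10×95.8) = 62.16 m/s.
Angle below horizontal = arctan(|v_y| / v_x) = arctan(62.16 / 17.56) = 74.2°.

74.2°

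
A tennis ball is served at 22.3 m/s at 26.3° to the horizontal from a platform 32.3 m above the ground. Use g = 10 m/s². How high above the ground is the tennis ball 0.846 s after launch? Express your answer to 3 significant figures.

v_y0 = 22.3 sin 26.3° = 9.880 m/s.
y(t) = 32.3 + v_y0 t − ½ g t² = 32.3 + 9.880×0.846 − ½×10×0.846² = 37.1 m.

37.1 m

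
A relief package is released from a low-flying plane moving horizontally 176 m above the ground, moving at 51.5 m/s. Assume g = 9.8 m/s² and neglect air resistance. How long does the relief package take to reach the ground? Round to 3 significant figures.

The horizontal speed doesn't affect the fall. With v_y0 = 0, h = ½ g t².
t = √(2 × 176 / 9.8) = √35.92 = 5.99 s.

5.99 s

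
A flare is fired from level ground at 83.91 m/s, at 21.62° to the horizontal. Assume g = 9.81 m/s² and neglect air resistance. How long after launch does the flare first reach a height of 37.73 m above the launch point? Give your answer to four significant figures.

1.655 s

v_y0 = 83.91 sin 21.62° = 30.917 m/s.
Set y = v_y0 t − ½ g t² = 37.73: 4.905 t² − 30.917 t + 37.73 = 0.
t = [30.917 ± √(955.86 − 740.26)] / 9.81 = (30.917 ± 14.683) / 9.81, giving t = 1.655 s or t = 4.648 s.
The flare is on the way up at the first time, so t = 1.655 s.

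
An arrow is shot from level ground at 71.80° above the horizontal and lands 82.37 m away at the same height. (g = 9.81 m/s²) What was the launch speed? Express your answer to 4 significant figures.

36.90 m/s

On level ground, R = v₀² sin(2θ) / g, so v₀ = √(R g / sin 2θ).
sin(2 × 71.80°) = 0.5934.
v₀ = √(82.37 × 9.81 / 0.5934) = √1361.7 = 36.90 m/s.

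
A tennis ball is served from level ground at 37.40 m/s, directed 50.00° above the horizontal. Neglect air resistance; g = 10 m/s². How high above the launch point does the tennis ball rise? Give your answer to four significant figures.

Vertical component of launch velocity: v_y = 37.40 sin 50.00° = 28.650 m/s.
At the highest point the vertical velocity is zero, so v_y² = 2 g h_max.
h_max = (28.650)² / (2 × 10) = 820.82 / 20.00 = 41.04 m.

41.04 m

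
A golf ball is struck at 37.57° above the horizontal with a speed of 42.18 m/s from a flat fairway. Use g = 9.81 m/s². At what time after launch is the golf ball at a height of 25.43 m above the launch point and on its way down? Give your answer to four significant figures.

v_y0 = 42.18 sin 37.57° = 25.718 m/s.
Set y = v_y0 t − ½ g t² = 25.43: 4.905 t² − 25.718 t + 25.43 = 0.
t = [25.718 ± √(661.42 − 498.94)] / 9.81 = (25.718 ± 12.747) / 9.81, giving t = 1.322 s or t = 3.921 s.
On the way down corresponds to the larger root: t = 3.921 s.

3.921 s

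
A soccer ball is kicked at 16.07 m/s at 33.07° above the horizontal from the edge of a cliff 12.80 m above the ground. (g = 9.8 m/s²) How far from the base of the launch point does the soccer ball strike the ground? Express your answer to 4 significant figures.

Components: v_x = 16.07 cos 33.07° = 13.467 m/s, v_y = 16.07 sin 33.07° = 8.7688 m/s.
Vertical: 0 = 12.80 + 8.7688 t − ½(9.8) t² ⇒ 4.900 t² − 8.7688 t − 12.80 = 0.
t = [8.7688 + √(76.892 + 250.88)] / 9.800 = 2.7422 s.
Horizontal: R = v_x · t = 13.467 × 2.7422 = 36.93 m.

36.93 m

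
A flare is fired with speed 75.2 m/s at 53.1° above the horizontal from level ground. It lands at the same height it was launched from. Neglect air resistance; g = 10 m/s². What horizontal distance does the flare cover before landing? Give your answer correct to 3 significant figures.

543 m

For level ground, R = v₀² sin(2θ) / g.
sin(2 × 53.1°) = sin 106.2° = 0.9603.
R = (75.2)² × 0.9603 / 10 = 543 m.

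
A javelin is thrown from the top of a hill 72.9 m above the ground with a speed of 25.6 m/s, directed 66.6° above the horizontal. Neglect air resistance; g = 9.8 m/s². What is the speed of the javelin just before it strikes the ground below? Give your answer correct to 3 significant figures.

45.7 m/s

v_x = 25.6 cos 66.6° = 10.17 m/s is unchanged throughout.
For the vertical component, v_y² = v_y0² + 2 g h = (23.49)² + 2×9.8×72.9 = 1981, so |v_y| = 44.51 m/s.
Impact speed = √(v_x² + v_y²) = √(103.4 + 1981) = 45.7 m/s.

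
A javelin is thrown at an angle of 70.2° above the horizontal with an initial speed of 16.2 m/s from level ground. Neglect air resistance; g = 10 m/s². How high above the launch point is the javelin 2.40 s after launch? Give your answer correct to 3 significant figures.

7.78 m

v_y0 = 16.2 sin 70.2° = 15.24 m/s.
y(t) = v_y0 t − ½ g t² = 15.24×2.40 − 5.000×2.40² = 7.78 m.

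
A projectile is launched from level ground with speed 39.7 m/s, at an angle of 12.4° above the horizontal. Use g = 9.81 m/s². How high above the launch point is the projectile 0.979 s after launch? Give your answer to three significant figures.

3.64 m

v_y0 = 39.7 sin 12.4° = 8.525 m/s.
y(t) = v_y0 t − ½ g t² = 8.525×0.979 − 4.905×0.979² = 3.64 m.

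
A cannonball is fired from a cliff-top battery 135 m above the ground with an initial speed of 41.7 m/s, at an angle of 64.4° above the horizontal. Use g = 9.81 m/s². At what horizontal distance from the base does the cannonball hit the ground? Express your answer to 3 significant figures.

Components: v_x = 41.7 cos 64.4° = 18.02 m/s, v_y = 41.7 sin 64.4° = 37.61 m/s.
Vertical: 0 = 135 + 37.61 t − ½(9.81) t² ⇒ 4.905 t² − 37.61 t − 135 = 0.
t = [37.61 + √(1415 + 2649)] / 9.810 = 10.33 s.
Horizontal: R = v_x · t = 18.02 × 10.33 = 186 m.

186 m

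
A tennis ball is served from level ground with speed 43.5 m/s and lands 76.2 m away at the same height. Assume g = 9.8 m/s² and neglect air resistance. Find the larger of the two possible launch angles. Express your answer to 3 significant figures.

Level-ground range: R = v₀² sin(2θ)/g ⇒ sin 2θ = R g / v₀² = 76.2×9.8/43.5² = 0.3946.
2θ = arcsin(0.3946) = 23.24° or 180° − 23.24° = 156.76°.
So θ = 11.6° or θ = 78.4°.

78.4°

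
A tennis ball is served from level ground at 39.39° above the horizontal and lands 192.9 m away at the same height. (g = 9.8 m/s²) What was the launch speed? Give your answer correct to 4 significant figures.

43.90 m/s

On level ground, R = v₀² sin(2θ) / g, so v₀ = √(R g / sin 2θ).
sin(2 × 39.39°) = 0.9809.
v₀ = √(192.9 × 9.8 / 0.9809) = √1927.2 = 43.90 m/s.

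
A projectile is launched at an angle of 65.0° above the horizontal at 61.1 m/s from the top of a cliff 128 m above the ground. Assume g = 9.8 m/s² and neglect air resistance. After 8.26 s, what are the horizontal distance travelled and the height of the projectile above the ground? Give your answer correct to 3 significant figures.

x = 213 m, y = 251 m

v_x = 61.1 cos 65.0° = 25.82 m/s; v_y0 = 61.1 sin 65.0° = 55.38 m/s.
x = v_x t = 25.82 × 8.26 = 213 m.
y = 128 + v_y0 t − ½ g t² = 251 m.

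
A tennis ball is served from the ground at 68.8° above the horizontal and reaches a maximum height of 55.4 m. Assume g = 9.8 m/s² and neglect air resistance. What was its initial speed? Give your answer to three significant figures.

At maximum height v_y = 0, so (v₀ sin θ)² = 2 g H.
v₀ sin 68.8° = √(2 × 9.8 × 55.4) = 32.95 m/s.
v₀ = 32.95 / sin 68.8° = 32.95 / 0.9323 = 35.3 m/s.

35.3 m/s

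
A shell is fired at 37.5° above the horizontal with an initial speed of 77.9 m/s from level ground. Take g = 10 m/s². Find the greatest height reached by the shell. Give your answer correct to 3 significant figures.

112 m

Vertical component of launch velocity: v_y = 77.9 sin 37.5° = 47.42 m/s.
At the highest point the vertical velocity is zero, so v_y² = 2 g h_max.
h_max = (47.42)² / (2 × 10) = 2249 / 20.00 = 112 m.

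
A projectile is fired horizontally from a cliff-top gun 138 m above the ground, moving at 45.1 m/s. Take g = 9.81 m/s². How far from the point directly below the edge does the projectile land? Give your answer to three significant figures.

Initial vertical velocity is zero, so the fall time comes from h = ½ g t²: t = √(2 × 138 / 9.81) = 5.304 s.
Horizontal motion is uniform at 45.1 m/s, so x = 45.1 × 5.304 = 239 m.

239 m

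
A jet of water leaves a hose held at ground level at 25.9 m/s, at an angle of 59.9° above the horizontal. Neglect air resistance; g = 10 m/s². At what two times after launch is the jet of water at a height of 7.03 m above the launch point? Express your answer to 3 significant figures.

v_y0 = 25.9 sin 59.9° = 22.41 m/s.
Set y = v_y0 t − ½ g t² = 7.03: 5.000 t² − 22.41 t + 7.03 = 0.
t = [22.41 ± √(502.2 − 140.6)] / 10 = (22.41 ± 19.02) / 10, giving t = 0.339 s or t = 4.14 s.
So the jet of water is at 7.03 m at t = 0.339 s (rising) and t = 4.14 s (falling).

0.339 s and 4.14 s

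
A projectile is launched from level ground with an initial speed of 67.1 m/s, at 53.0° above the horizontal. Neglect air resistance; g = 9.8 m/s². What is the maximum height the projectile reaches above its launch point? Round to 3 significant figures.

Vertical component of launch velocity: v_y = 67.1 sin 53.0° = 53.59 m/s.
At the highest point the vertical velocity is zero, so v_y² = 2 g h_max.
h_max = (53.59)² / (2 × 9.8) = 2872 / 19.60 = 147 m.

147 m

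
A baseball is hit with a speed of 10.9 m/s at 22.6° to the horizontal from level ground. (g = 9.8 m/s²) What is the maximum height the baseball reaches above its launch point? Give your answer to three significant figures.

Vertical component of launch velocity: v_y = 10.9 sin 22.6° = 4.189 m/s.
At the highest point the vertical velocity is zero, so v_y² = 2 g h_max.
h_max = (4.189)² / (2 × 9.8) = 17.55 / 19.60 = 0.895 m.

0.895 m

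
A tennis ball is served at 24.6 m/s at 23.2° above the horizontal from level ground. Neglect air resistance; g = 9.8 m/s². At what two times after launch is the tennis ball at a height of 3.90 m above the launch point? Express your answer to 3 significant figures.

v_y0 = 24.6 sin 23.2° = 9.691 m/s.
Set y = v_y0 t − ½ g t² = 3.90: 4.900 t² − 9.691 t + 3.90 = 0.
t = [9.691 ± √(93.92 − 76.44)] / 9.8 = (9.691 ± 4.181) / 9.8, giving t = 0.562 s or t = 1.42 s.
So the tennis ball is at 3.90 m at t = 0.562 s (rising) and t = 1.42 s (falling).

0.562 s and 1.42 s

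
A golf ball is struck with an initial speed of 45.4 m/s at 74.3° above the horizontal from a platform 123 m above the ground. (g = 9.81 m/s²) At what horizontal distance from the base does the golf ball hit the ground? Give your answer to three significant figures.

137 m

Components: v_x = 45.4 cos 74.3° = 12.29 m/s, v_y = 45.4 sin 74.3° = 43.71 m/s.
Vertical: 0 = 123 + 43.71 t − ½(9.81) t² ⇒ 4.905 t² − 43.71 t − 123 = 0.
t = [43.71 + √(1911 + 2413)] / 9.810 = 11.16 s.
Horizontal: R = v_x · t = 12.29 × 11.16 = 137 m.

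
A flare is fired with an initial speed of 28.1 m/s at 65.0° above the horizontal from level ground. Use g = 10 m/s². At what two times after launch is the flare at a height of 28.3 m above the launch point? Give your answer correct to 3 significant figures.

1.64 s and 3.46 s

v_y0 = 28.1 sin 65.0° = 25.47 m/s.
Set y = v_y0 t − ½ g t² = 28.3: 5.000 t² − 25.47 t + 28.3 = 0.
t = [25.47 ± √(648.7 − 566.0)] / 10 = (25.47 ± 9.094) / 10, giving t = 1.64 s or t = 3.46 s.
So the flare is at 28.3 m at t = 1.64 s (rising) and t = 3.46 s (falling).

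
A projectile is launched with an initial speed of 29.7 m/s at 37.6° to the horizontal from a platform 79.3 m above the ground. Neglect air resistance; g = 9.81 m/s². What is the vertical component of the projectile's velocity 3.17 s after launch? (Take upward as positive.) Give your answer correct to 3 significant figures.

Initial vertical component: v_y0 = 29.7 sin 37.6° = 18.12 m/s.
v_y(t) = v_y0 − g t = 18.12 − 9.81 × 3.17 = -13.0 m/s.

-13.0 m/s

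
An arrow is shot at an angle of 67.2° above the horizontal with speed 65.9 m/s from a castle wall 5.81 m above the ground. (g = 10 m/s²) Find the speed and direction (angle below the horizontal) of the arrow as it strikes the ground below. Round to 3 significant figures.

66.8 m/s at 67.5° below the horizontal

v_x = 65.9 cos 67.2° = 25.54 m/s (constant).
|v_y| at impact = √((60.75)² + 2×10×5.81) = 61.70 m/s.
Speed = √(25.54² + 61.70²) = 66.8 m/s; angle = arctan(61.70/25.54) = 67.5° below horizontal.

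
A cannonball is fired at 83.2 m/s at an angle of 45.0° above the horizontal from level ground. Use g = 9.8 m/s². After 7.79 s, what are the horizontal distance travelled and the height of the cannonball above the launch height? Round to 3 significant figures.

x = 458 m, y = 161 m

v_x = 83.2 cos 45.0° = 58.83 m/s; v_y0 = 83.2 sin 45.0° = 58.83 m/s.
x = v_x t = 58.83 × 7.79 = 458 m.
y = v_y0 t − ½ g t² = 58.83×7.79 − 4.900×7.79² = 161 m.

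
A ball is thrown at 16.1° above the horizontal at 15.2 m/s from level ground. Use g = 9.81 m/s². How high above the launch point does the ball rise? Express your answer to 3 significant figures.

0.906 m

Vertical component of launch velocity: v_y = 15.2 sin 16.1° = 4.215 m/s.
At the highest point the vertical velocity is zero, so v_y² = 2 g h_max.
h_max = (4.215)² / (2 × 9.81) = 17.77 / 19.62 = 0.906 m.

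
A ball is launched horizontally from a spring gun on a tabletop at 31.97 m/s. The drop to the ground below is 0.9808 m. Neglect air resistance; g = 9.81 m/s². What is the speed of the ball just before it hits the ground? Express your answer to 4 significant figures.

Fall time: t = √(2 × 0.9808 / 9.81) = 0.44717 s.
At impact: v_x = 31.97 m/s (unchanged), v_y = g t = 9.81 × 0.44717 = 4.3867 m/s.
Speed = √(v_x² + v_y²) = √(1022.1 + 19.243) = 32.27 m/s.

32.27 m/s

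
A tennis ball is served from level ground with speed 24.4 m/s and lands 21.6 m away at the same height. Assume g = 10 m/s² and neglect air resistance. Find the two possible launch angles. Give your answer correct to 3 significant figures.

Level-ground range: R = v₀² sin(2θ)/g ⇒ sin 2θ = R g / v₀² = 21.6×10/24.4² = 0.3628.
2θ = arcsin(0.3628) = 21.27° or 180° − 21.27° = 158.73°.
So θ = 10.6° or θ = 79.4°.

10.6° and 79.4°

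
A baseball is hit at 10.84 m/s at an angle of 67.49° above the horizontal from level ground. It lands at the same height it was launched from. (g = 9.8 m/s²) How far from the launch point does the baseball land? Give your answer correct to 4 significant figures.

8.481 m

Components: v_x = 10.84 cos 67.49° = 4.1500 m/s, v_y = 10.84 sin 67.49° = 10.014 m/s.
Time of flight (same landing height): t = 2 v_y / g = 2 × 10.014 / 9.8 = 2.0437 s.
Range: R = v_x · t = 4.1500 × 2.0437 = 8.481 m.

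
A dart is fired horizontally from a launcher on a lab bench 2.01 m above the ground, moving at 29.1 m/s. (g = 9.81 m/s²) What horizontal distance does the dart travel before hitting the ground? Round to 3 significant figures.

Initial vertical velocity is zero, so the fall time comes from h = ½ g t²: t = √(2 × 2.01 / 9.81) = 0.6401 s.
Horizontal motion is uniform at 29.1 m/s, so x = 29.1 × 0.6401 = 18.6 m.

18.6 m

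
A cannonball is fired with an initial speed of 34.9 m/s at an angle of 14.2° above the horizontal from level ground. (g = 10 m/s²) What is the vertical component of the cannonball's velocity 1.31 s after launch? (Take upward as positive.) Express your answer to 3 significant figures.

Initial vertical component: v_y0 = 34.9 sin 14.2° = 8.561 m/s.
v_y(t) = v_y0 − g t = 8.561 − 10 × 1.31 = -4.54 m/s.

-4.54 m/s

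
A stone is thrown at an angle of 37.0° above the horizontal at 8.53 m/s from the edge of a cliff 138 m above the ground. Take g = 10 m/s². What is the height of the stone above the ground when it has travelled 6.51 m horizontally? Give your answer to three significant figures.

138 m

v_x = 8.53 cos 37.0° = 6.812 m/s, v_y0 = 8.53 sin 37.0° = 5.133 m/s.
Time to reach x = 6.51 m: t = x / v_x = 6.51 / 6.812 = 0.9557 s.
y = 138 + v_y0 t − ½ g t² = 138 + 5.133×0.9557 − 5.000×0.9557² = 138 m.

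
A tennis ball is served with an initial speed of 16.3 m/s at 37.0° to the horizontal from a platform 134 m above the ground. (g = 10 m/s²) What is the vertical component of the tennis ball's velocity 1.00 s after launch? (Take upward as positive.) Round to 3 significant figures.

Initial vertical component: v_y0 = 16.3 sin 37.0° = 9.810 m/s.
v_y(t) = v_y0 − g t = 9.810 − 10 × 1.00 = -0.190 m/s.

-0.190 m/s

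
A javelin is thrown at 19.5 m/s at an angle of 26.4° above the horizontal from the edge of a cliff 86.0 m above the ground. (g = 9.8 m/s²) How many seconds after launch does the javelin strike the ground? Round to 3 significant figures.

Vertical component: v_y = 19.5 sin 26.4° = 8.670 m/s.
Taking up as positive with launch at y = 86.0 m, landing at y = 0: 0 = 86.0 + 8.670 t − ½(9.8) t².
Solving 4.900 t² − 8.670 t − 86.0 = 0 gives t = [8.670 + √(8.670² + 4·4.900·86.0)] / 9.800 = 5.17 s.

5.17 s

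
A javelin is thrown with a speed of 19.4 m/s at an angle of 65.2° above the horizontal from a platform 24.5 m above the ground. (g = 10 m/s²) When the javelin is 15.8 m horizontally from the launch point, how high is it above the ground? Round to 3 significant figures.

39.8 m

v_x = 19.4 cos 65.2° = 8.137 m/s, v_y0 = 19.4 sin 65.2° = 17.61 m/s.
Time to reach x = 15.8 m: t = x / v_x = 15.8 / 8.137 = 1.942 s.
y = 24.5 + v_y0 t − ½ g t² = 24.5 + 17.61×1.942 − 5.000×1.942² = 39.8 m.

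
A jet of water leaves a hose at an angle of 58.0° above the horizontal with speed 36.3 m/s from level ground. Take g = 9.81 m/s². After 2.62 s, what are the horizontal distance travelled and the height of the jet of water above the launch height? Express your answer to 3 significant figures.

v_x = 36.3 cos 58.0° = 19.24 m/s; v_y0 = 36.3 sin 58.0° = 30.78 m/s.
x = v_x t = 19.24 × 2.62 = 50.4 m.
y = v_y0 t − ½ g t² = 30.78×2.62 − 4.905×2.62² = 47.0 m.

x = 50.4 m, y = 47.0 m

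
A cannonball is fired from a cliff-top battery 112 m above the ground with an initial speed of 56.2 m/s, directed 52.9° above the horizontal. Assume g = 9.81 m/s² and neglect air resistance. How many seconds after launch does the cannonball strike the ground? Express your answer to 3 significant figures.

11.2 s

Vertical component: v_y = 56.2 sin 52.9° = 44.82 m/s.
Taking up as positive with launch at y = 112 m, landing at y = 0: 0 = 112 + 44.82 t − ½(9.81) t².
Solving 4.905 t² − 44.82 t − 112 = 0 gives t = [44.82 + √(44.82² + 4·4.905·112)] / 9.810 = 11.2 s.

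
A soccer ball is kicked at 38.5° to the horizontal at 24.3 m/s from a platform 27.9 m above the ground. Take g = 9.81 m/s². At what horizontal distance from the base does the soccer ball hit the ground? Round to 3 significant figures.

Components: v_x = 24.3 cos 38.5° = 19.02 m/s, v_y = 24.3 sin 38.5° = 15.13 m/s.
Vertical: 0 = 27.9 + 15.13 t − ½(9.81) t² ⇒ 4.905 t² − 15.13 t − 27.9 = 0.
t = [15.13 + √(228.9 + 547.4)] / 9.810 = 4.382 s.
Horizontal: R = v_x · t = 19.02 × 4.382 = 83.3 m.

83.3 m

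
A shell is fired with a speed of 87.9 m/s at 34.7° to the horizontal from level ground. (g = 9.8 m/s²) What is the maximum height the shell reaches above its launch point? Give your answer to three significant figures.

Vertical component of launch velocity: v_y = 87.9 sin 34.7° = 50.04 m/s.
At the highest point the vertical velocity is zero, so v_y² = 2 g h_max.
h_max = (50.04)² / (2 × 9.8) = 2504 / 19.60 = 128 m.

128 m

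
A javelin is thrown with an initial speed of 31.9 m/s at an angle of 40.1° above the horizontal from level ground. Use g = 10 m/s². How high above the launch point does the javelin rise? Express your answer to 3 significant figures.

Vertical component of launch velocity: v_y = 31.9 sin 40.1° = 20.55 m/s.
At the highest point the vertical velocity is zero, so v_y² = 2 g h_max.
h_max = (20.55)² / (2 × 10) = 422.3 / 20.00 = 21.1 m.

21.1 m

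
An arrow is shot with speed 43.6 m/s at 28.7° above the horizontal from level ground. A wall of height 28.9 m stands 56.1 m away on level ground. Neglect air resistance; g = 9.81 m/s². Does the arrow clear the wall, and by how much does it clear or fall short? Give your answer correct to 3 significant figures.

v_x = 43.6 cos 28.7° = 38.24 m/s; v_y0 = 43.6 sin 28.7° = 20.94 m/s.
Time to reach the wall: t = 56.1 / 38.24 = 1.467 s.
Height at that point: y = 20.94×1.467 − 4.905×1.467² = 20.16 m.
That is 28.9 − 20.16 = 8.74 m below the top of the wall, so the arrow does not clear it.

No — it falls 8.74 m short of clearing the wall.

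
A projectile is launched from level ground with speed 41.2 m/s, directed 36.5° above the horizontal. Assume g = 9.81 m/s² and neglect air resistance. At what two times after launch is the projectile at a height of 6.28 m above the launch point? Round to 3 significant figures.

0.271 s and 4.73 s

v_y0 = 41.2 sin 36.5° = 24.51 m/s.
Set y = v_y0 t − ½ g t² = 6.28: 4.905 t² − 24.51 t + 6.28 = 0.
t = [24.51 ± √(600.7 − 123.2)] / 9.81 = (24.51 ± 21.85) / 9.81, giving t = 0.271 s or t = 4.73 s.
So the projectile is at 6.28 m at t = 0.271 s (rising) and t = 4.73 s (falling).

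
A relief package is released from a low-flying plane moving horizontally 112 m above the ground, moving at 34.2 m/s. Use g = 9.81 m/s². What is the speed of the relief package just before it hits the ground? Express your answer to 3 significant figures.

Fall time: t = √(2 × 112 / 9.81) = 4.778 s.
At impact: v_x = 34.2 m/s (unchanged), v_y = g t = 9.81 × 4.778 = 46.87 m/s.
Speed = √(v_x² + v_y²) = √(1170 + 2197) = 58.0 m/s.

58.0 m/s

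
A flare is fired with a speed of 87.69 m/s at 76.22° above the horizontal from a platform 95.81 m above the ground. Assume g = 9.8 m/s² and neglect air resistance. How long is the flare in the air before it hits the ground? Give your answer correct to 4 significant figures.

18.44 s

Vertical component: v_y = 87.69 sin 76.22° = 85.166 m/s.
Taking up as positive with launch at y = 95.81 m, landing at y = 0: 0 = 95.81 + 85.166 t − ½(9.8) t².
Solving 4.900 t² − 85.166 t − 95.81 = 0 gives t = [85.166 + √(85.166² + 4·4.900·95.81)] / 9.800 = 18.44 s.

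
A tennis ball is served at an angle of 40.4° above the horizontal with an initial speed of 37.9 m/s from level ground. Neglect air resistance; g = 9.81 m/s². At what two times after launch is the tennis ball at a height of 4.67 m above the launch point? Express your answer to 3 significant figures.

0.198 s and 4.81 s

v_y0 = 37.9 sin 40.4° = 24.56 m/s.
Set y = v_y0 t − ½ g t² = 4.67: 4.905 t² − 24.56 t + 4.67 = 0.
t = [24.56 ± √(603.2 − 91.63)] / 9.81 = (24.56 ± 22.62) / 9.81, giving t = 0.198 s or t = 4.81 s.
So the tennis ball is at 4.67 m at t = 0.198 s (rising) and t = 4.81 s (falling).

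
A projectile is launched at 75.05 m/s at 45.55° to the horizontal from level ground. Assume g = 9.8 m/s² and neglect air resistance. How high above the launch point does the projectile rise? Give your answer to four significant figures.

146.4 m

Vertical component of launch velocity: v_y = 75.05 sin 45.55° = 53.575 m/s.
At the highest point the vertical velocity is zero, so v_y² = 2 g h_max.
h_max = (53.575)² / (2 × 9.8) = 2870.3 / 19.60 = 146.4 m.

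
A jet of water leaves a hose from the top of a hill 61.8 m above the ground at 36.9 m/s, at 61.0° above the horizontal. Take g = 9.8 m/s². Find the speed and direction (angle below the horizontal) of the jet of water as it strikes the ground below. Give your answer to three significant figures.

50.7 m/s at 69.3° below the horizontal

v_x = 36.9 cos 61.0° = 17.89 m/s (constant).
|v_y| at impact = √((32.27)² + 2×9.8×61.8) = 47.46 m/s.
Speed = √(17.89² + 47.46²) = 50.7 m/s; angle = arctan(47.46/17.89) = 69.3° below horizontal.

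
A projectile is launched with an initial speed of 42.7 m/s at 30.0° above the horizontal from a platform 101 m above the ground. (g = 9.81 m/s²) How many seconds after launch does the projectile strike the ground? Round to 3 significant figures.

Vertical component: v_y = 42.7 sin 30.0° = 21.35 m/s.
Taking up as positive with launch at y = 101 m, landing at y = 0: 0 = 101 + 21.35 t − ½(9.81) t².
Solving 4.905 t² − 21.35 t − 101 = 0 gives t = [21.35 + √(21.35² + 4·4.905·101)] / 9.810 = 7.21 s.

7.21 s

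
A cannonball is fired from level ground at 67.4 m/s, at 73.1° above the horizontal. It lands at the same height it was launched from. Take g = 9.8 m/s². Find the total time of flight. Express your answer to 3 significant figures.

Vertical component: v_y = 67.4 sin 73.1° = 64.49 m/s.
For a projectile landing at launch height, time of flight is t = 2 v_y / g = 2 × 64.49 / 9.8 = 13.2 s.

13.2 s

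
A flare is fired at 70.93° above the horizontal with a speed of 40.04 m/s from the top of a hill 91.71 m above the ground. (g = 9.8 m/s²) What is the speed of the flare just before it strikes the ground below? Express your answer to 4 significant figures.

58.32 m/s

v_x = 40.04 cos 70.93° = 13.082 m/s is unchanged throughout.
For the vertical component, v_y² = v_y0² + 2 g h = (37.843)² + 2×9.8×91.71 = 3229.6, so |v_y| = 56.830 m/s.
Impact speed = √(v_x² + v_y²) = √(171.14 + 3229.6) = 58.32 m/s.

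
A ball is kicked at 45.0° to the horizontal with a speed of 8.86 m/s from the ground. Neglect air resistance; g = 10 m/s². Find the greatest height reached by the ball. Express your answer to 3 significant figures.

Vertical component of launch velocity: v_y = 8.86 sin 45.0° = 6.265 m/s.
At the highest point the vertical velocity is zero, so v_y² = 2 g h_max.
h_max = (6.265)² / (2 × 10) = 39.25 / 20.00 = 1.96 m.

1.96 m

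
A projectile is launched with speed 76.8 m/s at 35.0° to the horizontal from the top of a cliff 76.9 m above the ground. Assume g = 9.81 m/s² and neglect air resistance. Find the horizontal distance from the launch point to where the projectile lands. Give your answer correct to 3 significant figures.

659 m

Components: v_x = 76.8 cos 35.0° = 62.91 m/s, v_y = 76.8 sin 35.0° = 44.05 m/s.
Vertical: 0 = 76.9 + 44.05 t − ½(9.81) t² ⇒ 4.905 t² − 44.05 t − 76.9 = 0.
t = [44.05 + √(1940 + 1509)] / 9.810 = 10.48 s.
Horizontal: R = v_x · t = 62.91 × 10.48 = 659 m.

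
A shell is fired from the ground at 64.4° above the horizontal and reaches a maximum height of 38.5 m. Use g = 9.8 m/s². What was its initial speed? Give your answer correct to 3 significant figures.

30.5 m/s

At maximum height v_y = 0, so (v₀ sin θ)² = 2 g H.
v₀ sin 64.4° = √(2 × 9.8 × 38.5) = 27.47 m/s.
v₀ = 27.47 / sin 64.4° = 27.47 / 0.9018 = 30.5 m/s.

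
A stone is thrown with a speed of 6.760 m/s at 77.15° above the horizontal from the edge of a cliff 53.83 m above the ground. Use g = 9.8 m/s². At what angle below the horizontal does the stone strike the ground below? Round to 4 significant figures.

v_x = 6.760 cos 77.15° = 1.5034 m/s.
At impact |v_y| = √(v_y0² + 2 g h) = √(6.5907² + 2×9.8×53.83) = 33.144 m/s.
Angle below horizontal = arctan(|v_y| / v_x) = arctan(33.144 / 1.5034) = 87.40°.

87.40°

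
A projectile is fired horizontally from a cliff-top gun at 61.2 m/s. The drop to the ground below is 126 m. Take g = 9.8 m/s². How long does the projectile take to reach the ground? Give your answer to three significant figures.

The horizontal speed doesn't affect the fall. With v_y0 = 0, h = ½ g t².
t = √(2 × 126 / 9.8) = √25.71 = 5.07 s.

5.07 s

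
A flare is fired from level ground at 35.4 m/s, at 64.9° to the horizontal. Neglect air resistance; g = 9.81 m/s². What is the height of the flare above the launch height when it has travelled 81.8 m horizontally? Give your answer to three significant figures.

29.1 m

v_x = 35.4 cos 64.9° = 15.02 m/s, v_y0 = 35.4 sin 64.9° = 32.06 m/s.
Time to reach x = 81.8 m: t = x / v_x = 81.8 / 15.02 = 5.446 s.
y = v_y0 t − ½ g t² = 32.06×5.446 − 4.905×5.446² = 29.1 m.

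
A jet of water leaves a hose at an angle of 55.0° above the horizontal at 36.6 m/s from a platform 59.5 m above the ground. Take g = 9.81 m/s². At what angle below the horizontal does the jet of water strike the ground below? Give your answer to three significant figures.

v_x = 36.6 cos 55.0° = 20.99 m/s.
At impact |v_y| = √(v_y0² + 2 g h) = √(29.98² + 2×9.81×59.5) = 45.46 m/s.
Angle below horizontal = arctan(|v_y| / v_x) = arctan(45.46 / 20.99) = 65.2°.

65.2°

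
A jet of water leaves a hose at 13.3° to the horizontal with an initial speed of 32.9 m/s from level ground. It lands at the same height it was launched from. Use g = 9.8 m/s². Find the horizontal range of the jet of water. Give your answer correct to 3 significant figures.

49.5 m

Components: v_x = 32.9 cos 13.3° = 32.02 m/s, v_y = 32.9 sin 13.3° = 7.569 m/s.
Time of flight (same landing height): t = 2 v_y / g = 2 × 7.569 / 9.8 = 1.545 s.
Range: R = v_x · t = 32.02 × 1.545 = 49.5 m.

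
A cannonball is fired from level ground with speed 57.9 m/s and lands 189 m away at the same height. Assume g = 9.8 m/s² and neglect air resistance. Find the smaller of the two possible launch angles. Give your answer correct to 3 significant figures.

Level-ground range: R = v₀² sin(2θ)/g ⇒ sin 2θ = R g / v₀² = 189×9.8/57.9² = 0.5525.
2θ = arcsin(0.5525) = 33.54° or 180° − 33.54° = 146.46°.
So θ = 16.8° or θ = 73.2°.

16.8°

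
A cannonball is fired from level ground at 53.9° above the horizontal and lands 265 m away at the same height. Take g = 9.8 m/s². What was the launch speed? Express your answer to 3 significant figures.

On level ground, R = v₀² sin(2θ) / g, so v₀ = √(R g / sin 2θ).
sin(2 × 53.9°) = 0.9521.
v₀ = √(265 × 9.8 / 0.9521) = √2728 = 52.2 m/s.

52.2 m/s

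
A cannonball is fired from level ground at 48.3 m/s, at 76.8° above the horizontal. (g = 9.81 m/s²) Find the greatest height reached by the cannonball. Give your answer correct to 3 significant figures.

113 m

Vertical component of launch velocity: v_y = 48.3 sin 76.8° = 47.02 m/s.
At the highest point the vertical velocity is zero, so v_y² = 2 g h_max.
h_max = (47.02)² / (2 × 9.81) = 2211 / 19.62 = 113 m.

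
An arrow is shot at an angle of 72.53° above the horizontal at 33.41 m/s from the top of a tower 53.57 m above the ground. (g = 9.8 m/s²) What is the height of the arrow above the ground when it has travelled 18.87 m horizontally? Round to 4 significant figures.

v_x = 33.41 cos 72.53° = 10.030 m/s, v_y0 = 33.41 sin 72.53° = 31.869 m/s.
Time to reach x = 18.87 m: t = x / v_x = 18.87 / 10.030 = 1.8814 s.
y = 53.57 + v_y0 t − ½ g t² = 53.57 + 31.869×1.8814 − 4.900×1.8814² = 96.18 m.

96.18 m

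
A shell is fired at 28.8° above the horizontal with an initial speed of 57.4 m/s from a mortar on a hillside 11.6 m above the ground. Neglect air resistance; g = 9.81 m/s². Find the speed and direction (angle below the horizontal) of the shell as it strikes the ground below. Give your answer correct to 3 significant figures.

v_x = 57.4 cos 28.8° = 50.30 m/s (constant).
|v_y| at impact = √((27.65)² + 2×9.81×11.6) = 31.50 m/s.
Speed = √(50.30² + 31.50²) = 59.3 m/s; angle = arctan(31.50/50.30) = 32.1° below horizontal.

59.3 m/s at 32.1° below the horizontal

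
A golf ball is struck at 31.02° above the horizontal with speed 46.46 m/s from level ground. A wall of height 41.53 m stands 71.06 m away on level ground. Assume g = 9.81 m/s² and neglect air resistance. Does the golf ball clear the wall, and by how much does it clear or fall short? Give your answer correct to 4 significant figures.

No — it falls 14.42 m short of clearing the wall.

v_x = 46.46 cos 31.02° = 39.816 m/s; v_y0 = 46.46 sin 31.02° = 23.943 m/s.
Time to reach the wall: t = 71.06 / 39.816 = 1.7847 s.
Height at that point: y = 23.943×1.7847 − 4.905×1.7847² = 27.108 m.
That is 41.53 − 27.108 = 14.42 m below the top of the wall, so the golf ball does not clear it.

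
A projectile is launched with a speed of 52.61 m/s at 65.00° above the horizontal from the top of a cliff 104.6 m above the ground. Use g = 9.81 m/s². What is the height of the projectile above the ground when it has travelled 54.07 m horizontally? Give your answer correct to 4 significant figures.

191.5 m

v_x = 52.61 cos 65.00° = 22.234 m/s, v_y0 = 52.61 sin 65.00° = 47.681 m/s.
Time to reach x = 54.07 m: t = x / v_x = 54.07 / 22.234 = 2.4319 s.
y = 104.6 + v_y0 t − ½ g t² = 104.6 + 47.681×2.4319 − 4.905×2.4319² = 191.5 m.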